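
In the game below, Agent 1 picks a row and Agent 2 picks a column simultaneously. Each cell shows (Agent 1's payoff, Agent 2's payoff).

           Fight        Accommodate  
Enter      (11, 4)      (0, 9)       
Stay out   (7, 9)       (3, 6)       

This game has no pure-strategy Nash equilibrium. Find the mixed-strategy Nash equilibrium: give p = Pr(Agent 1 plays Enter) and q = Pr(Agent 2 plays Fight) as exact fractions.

p = 3/8, q = 3/7

In a mixed NE each player is indifferent between their pure strategies, so the opponent's mix sets the indifference.
Agent 2 indifferent between Fight and Accommodate: p·4 + (1−p)·9 = p·9 + (1−p)·6 ⟹ 9 + (-5)p = 6 + 3p ⟹ p = 3/8.
Agent 1 indifferent between Enter and Stay out: q·11 + (1−q)·0 = q·7 + (1−q)·3 ⟹ 0 + 11q = 3 + 4q ⟹ q = 3/7.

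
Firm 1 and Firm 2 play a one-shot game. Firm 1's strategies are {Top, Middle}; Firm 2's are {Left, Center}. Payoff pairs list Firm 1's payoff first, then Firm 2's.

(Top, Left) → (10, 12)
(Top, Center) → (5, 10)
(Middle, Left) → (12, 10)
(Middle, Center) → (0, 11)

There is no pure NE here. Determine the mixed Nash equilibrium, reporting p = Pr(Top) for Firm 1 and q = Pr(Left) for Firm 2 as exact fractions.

In a mixed NE each player is indifferent between their pure strategies, so the opponent's mix sets the indifference.
Firm 2 indifferent between Left and Center: p·12 + (1−p)·10 = p·10 + (1−p)·11 ⟹ 10 + 2p = 11 + (-1)p ⟹ p = 1/3.
Firm 1 indifferent between Top and Middle: q·10 + (1−q)·5 = q·12 + (1−q)·0 ⟹ 5 + 5q = 0 + 12q ⟹ q = 5/7.

p = 1/3, q = 5/7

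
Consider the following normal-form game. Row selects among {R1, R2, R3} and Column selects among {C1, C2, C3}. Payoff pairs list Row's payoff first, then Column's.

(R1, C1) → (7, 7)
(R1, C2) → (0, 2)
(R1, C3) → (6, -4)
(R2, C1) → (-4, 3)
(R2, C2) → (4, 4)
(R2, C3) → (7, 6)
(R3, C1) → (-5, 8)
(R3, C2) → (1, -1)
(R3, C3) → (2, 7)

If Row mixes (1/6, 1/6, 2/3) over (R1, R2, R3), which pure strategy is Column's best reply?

C1

Column's best reply maximizes expected payoff against the mix.
C1: (1/6)·7 + (1/6)·3 + (2/3)·8 = 7
C2: (1/6)·2 + (1/6)·4 + (2/3)·(-1) = 1/3
C3: (1/6)·(-4) + (1/6)·6 + (2/3)·7 = 5
Highest expected payoff is 7, from C1.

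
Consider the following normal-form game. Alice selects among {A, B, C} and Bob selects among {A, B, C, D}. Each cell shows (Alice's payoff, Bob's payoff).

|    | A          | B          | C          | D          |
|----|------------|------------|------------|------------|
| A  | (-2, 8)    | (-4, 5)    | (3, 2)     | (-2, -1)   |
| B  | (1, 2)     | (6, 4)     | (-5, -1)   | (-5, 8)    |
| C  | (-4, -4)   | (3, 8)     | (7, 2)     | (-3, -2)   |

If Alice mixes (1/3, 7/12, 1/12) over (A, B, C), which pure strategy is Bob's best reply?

Bob's best reply maximizes expected payoff against the mix.
A: (1/3)·8 + (7/12)·2 + (1/12)·(-4) = 7/2
B: (1/3)·5 + (7/12)·4 + (1/12)·8 = 14/3
C: (1/3)·2 + (7/12)·(-1) + (1/12)·2 = 1/4
D: (1/3)·(-1) + (7/12)·8 + (1/12)·(-2) = 25/6
Highest expected payoff is 14/3, from B.

B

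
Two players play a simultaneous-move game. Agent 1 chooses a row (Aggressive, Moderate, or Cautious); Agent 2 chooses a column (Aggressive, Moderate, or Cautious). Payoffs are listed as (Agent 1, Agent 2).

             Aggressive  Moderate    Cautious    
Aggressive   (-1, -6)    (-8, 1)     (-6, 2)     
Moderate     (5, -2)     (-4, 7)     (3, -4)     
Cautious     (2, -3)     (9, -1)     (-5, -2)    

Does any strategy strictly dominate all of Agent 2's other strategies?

Check whether one of Agent 2's strategies beats all alternatives regardless of what the opponent does.
Aggressive is not dominant: against Aggressive, Moderate gives 1 > -6.
Moderate is not dominant: against Aggressive, Cautious gives 2 > 1.
Cautious is not dominant: against Moderate, Aggressive gives -2 > -4.
No single strategy is best against every opponent action.

None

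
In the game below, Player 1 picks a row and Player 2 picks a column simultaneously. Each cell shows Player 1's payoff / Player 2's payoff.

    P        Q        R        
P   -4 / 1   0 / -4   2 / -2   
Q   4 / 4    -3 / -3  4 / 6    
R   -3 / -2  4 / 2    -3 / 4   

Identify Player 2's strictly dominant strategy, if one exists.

Check whether one of Player 2's strategies beats all alternatives regardless of what the opponent does.
P is not dominant: against Q, R gives 6 > 4.
Q is not dominant: against P, P gives 1 > -4.
R is not dominant: against P, P gives 1 > -2.
No single strategy is best against every opponent action.

None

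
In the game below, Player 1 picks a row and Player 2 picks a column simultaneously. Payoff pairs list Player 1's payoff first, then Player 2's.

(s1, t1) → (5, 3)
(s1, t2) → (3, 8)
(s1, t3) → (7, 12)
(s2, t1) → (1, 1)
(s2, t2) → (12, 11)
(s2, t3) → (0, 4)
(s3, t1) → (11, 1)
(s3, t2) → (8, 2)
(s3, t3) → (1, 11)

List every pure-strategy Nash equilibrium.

(s1, t3) and (s2, t2)

A profile is a Nash equilibrium when each player is best-responding to the other.
Player 1's best responses — vs t1: s3 (payoff 11); vs t2: s2 (payoff 12); vs t3: s1 (payoff 7).
Player 2's best responses — vs s1: t3 (payoff 12); vs s2: t2 (payoff 11); vs s3: t3 (payoff 11).
Mutual best responses occur at (s1, t3) and (s2, t2); at each, neither player gains by switching.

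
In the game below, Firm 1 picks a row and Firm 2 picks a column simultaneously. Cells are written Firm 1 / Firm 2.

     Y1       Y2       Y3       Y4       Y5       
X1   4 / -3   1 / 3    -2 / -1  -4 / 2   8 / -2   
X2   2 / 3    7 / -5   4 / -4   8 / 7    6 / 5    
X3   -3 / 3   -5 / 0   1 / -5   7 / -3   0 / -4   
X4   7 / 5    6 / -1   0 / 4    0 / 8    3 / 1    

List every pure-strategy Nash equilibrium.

A profile is a Nash equilibrium when each player is best-responding to the other.
Firm 1's best responses — vs Y1: X4 (payoff 7); vs Y2: X2 (payoff 7); vs Y3: X2 (payoff 4); vs Y4: X2 (payoff 8); vs Y5: X1 (payoff 8).
Firm 2's best responses — vs X1: Y2 (payoff 3); vs X2: Y4 (payoff 7); vs X3: Y1 (payoff 3); vs X4: Y4 (payoff 8).
The only mutual best response is (X2, Y4); neither player gains by switching there.

(X2, Y4)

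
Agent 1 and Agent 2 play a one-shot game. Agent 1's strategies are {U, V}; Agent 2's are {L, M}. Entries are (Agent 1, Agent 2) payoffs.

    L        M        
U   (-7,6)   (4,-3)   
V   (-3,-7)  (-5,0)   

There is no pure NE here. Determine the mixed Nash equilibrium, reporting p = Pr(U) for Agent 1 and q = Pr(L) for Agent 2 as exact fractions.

In a mixed NE each player is indifferent between their pure strategies, so the opponent's mix sets the indifference.
Agent 2 indifferent between L and M: p·6 + (1−p)·(-7) = p·(-3) + (1−p)·0 ⟹ (-7) + 13p = 0 + (-3)p ⟹ p = 7/16.
Agent 1 indifferent between U and V: q·(-7) + (1−q)·4 = q·(-3) + (1−q)·(-5) ⟹ 4 + (-11)q = (-5) + 2q ⟹ q = 9/13.

p = 7/16, q = 9/13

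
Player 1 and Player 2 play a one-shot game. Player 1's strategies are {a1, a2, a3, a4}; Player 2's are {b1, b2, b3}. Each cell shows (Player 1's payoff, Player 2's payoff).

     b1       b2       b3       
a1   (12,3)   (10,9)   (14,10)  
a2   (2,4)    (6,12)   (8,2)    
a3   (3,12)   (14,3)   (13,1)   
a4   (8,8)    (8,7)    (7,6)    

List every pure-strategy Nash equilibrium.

Find each player's best response to every opponent strategy; NE are the intersections.
Player 1's best responses — vs b1: a1 (payoff 12); vs b2: a3 (payoff 14); vs b3: a1 (payoff 14).
Player 2's best responses — vs a1: b3 (payoff 10); vs a2: b2 (payoff 12); vs a3: b1 (payoff 12); vs a4: b1 (payoff 8).
The only mutual best response is (a1, b3); neither player gains by switching there.

(a1, b3)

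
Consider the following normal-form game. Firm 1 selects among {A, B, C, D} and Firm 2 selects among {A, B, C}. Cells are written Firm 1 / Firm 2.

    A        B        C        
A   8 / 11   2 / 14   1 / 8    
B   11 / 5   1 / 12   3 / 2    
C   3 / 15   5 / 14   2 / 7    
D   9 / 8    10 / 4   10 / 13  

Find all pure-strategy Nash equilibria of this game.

Find each player's best response to every opponent strategy; NE are the intersections.
Firm 1's best responses — vs A: B (payoff 11); vs B: D (payoff 10); vs C: D (payoff 10).
Firm 2's best responses — vs A: B (payoff 14); vs B: B (payoff 12); vs C: A (payoff 15); vs D: C (payoff 13).
The only mutual best response is (D, C); neither player gains by switching there.

(D, C)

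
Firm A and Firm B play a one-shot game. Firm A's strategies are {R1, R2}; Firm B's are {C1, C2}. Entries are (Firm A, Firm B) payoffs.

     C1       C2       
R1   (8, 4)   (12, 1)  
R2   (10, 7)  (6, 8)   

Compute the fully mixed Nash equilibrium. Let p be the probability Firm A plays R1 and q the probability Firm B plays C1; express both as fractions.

p = 1/4, q = 3/4

Each player's mixing probability is pinned down by making the *other* player indifferent.
Firm B indifferent between C1 and C2: p·4 + (1−p)·7 = p·1 + (1−p)·8 ⟹ 7 + (-3)p = 8 + (-7)p ⟹ p = 1/4.
Firm A indifferent between R1 and R2: q·8 + (1−q)·12 = q·10 + (1−q)·6 ⟹ 12 + (-4)q = 6 + 4q ⟹ q = 3/4.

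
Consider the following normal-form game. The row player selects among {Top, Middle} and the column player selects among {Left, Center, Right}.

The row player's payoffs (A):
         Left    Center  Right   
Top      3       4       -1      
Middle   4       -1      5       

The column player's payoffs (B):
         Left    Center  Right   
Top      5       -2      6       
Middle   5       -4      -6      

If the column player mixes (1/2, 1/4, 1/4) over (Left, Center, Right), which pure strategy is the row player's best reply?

The row player's best reply maximizes expected payoff against the mix.
Top: (1/2)·3 + (1/4)·4 + (1/4)·(-1) = 9/4
Middle: (1/2)·4 + (1/4)·(-1) + (1/4)·5 = 3
Highest expected payoff is 3, from Middle.

Middle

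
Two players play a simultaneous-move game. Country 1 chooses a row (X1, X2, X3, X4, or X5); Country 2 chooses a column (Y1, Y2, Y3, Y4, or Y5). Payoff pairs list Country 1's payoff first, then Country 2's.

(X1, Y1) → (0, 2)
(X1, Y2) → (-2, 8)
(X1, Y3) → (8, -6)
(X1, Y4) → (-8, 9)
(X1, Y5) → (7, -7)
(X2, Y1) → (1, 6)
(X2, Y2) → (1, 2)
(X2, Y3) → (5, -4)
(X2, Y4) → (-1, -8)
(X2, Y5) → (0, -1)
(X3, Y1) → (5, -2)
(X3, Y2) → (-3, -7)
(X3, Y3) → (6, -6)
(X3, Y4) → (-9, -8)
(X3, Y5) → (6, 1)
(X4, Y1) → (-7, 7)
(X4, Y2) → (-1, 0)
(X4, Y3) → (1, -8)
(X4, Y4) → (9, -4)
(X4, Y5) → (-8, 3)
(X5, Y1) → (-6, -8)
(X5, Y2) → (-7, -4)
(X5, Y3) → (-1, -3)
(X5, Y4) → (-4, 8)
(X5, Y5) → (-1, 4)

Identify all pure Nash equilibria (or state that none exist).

Find each player's best response to every opponent strategy; NE are the intersections.
Country 1's best responses — vs Y1: X3 (payoff 5); vs Y2: X2 (payoff 1); vs Y3: X1 (payoff 8); vs Y4: X4 (payoff 9); vs Y5: X1 (payoff 7).
Country 2's best responses — vs X1: Y4 (payoff 9); vs X2: Y1 (payoff 6); vs X3: Y5 (payoff 1); vs X4: Y1 (payoff 7); vs X5: Y4 (payoff 8).
No cell has both players best-responding. For instance, Country 1's best reply to Y3 is X1, but against X1 Country 2 prefers Y4 over Y3.

None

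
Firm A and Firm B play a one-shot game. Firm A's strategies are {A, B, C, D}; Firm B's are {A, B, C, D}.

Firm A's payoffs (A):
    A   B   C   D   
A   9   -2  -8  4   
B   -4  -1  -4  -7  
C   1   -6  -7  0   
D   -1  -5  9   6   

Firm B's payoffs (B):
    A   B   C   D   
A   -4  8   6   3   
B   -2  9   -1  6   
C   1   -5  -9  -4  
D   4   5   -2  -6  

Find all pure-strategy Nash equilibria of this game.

(B, B)

Find each player's best response to every opponent strategy; NE are the intersections.
Firm A's best responses — vs A: A (payoff 9); vs B: B (payoff -1); vs C: D (payoff 9); vs D: D (payoff 6).
Firm B's best responses — vs A: B (payoff 8); vs B: B (payoff 9); vs C: A (payoff 1); vs D: B (payoff 5).
The only mutual best response is (B, B); neither player gains by switching there.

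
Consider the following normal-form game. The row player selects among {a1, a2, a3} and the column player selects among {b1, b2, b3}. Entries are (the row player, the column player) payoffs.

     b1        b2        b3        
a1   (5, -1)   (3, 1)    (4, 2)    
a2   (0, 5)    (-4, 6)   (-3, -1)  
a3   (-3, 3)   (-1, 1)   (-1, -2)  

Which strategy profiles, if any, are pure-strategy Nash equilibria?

Find each player's best response to every opponent strategy; NE are the intersections.
The row player's best responses — vs b1: a1 (payoff 5); vs b2: a1 (payoff 3); vs b3: a1 (payoff 4).
The column player's best responses — vs a1: b3 (payoff 2); vs a2: b2 (payoff 6); vs a3: b1 (payoff 3).
The only mutual best response is (a1, b3); neither player gains by switching there.

(a1, b3)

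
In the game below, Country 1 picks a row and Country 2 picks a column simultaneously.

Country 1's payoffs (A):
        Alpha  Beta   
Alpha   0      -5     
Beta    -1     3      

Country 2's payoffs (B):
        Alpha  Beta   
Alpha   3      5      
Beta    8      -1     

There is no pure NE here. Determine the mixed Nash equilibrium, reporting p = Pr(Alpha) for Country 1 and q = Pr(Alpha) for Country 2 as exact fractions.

Each player's mixing probability is pinned down by making the *other* player indifferent.
Country 2 indifferent between Alpha and Beta: p·3 + (1−p)·8 = p·5 + (1−p)·(-1) ⟹ 8 + (-5)p = (-1) + 6p ⟹ p = 9/11.
Country 1 indifferent between Alpha and Beta: q·0 + (1−q)·(-5) = q·(-1) + (1−q)·3 ⟹ (-5) + 5q = 3 + (-4)q ⟹ q = 8/9.

p = 9/11, q = 8/9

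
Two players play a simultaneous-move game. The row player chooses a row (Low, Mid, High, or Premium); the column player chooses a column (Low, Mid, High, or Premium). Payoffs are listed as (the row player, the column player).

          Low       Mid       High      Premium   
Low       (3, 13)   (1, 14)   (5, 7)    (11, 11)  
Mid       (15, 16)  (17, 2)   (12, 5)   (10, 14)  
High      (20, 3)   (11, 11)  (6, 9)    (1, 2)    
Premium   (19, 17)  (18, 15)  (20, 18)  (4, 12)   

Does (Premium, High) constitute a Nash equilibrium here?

Yes

Holding the column player at High: the row player gets 20 from Premium, versus 5 from Low, 12 from Mid, 6 from High. No profitable deviation for the row player.
Holding the row player at Premium: the column player gets 18 from High, versus 17 from Low, 15 from Mid, 12 from Premium. No profitable deviation for the column player either.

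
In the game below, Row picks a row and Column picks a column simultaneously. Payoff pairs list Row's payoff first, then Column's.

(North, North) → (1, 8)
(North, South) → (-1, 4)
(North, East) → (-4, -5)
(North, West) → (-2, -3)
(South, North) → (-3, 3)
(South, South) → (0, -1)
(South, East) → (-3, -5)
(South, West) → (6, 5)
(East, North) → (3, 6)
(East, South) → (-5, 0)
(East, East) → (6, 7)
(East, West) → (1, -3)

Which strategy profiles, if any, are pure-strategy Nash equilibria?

Find each player's best response to every opponent strategy; NE are the intersections.
Row's best responses — vs North: East (payoff 3); vs South: South (payoff 0); vs East: East (payoff 6); vs West: South (payoff 6).
Column's best responses — vs North: North (payoff 8); vs South: West (payoff 5); vs East: East (payoff 7).
Mutual best responses occur at (South, West) and (East, East); at each, neither player gains by switching.

(South, West) and (East, East)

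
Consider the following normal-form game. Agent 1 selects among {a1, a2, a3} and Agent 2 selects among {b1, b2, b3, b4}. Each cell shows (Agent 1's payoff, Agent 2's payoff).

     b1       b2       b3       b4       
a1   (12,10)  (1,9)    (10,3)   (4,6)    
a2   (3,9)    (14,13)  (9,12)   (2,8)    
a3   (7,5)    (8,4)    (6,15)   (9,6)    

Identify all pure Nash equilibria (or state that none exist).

Check mutual best responses: a cell is a NE iff neither player can gain by unilaterally deviating.
Agent 1's best responses — vs b1: a1 (payoff 12); vs b2: a2 (payoff 14); vs b3: a1 (payoff 10); vs b4: a3 (payoff 9).
Agent 2's best responses — vs a1: b1 (payoff 10); vs a2: b2 (payoff 13); vs a3: b3 (payoff 15).
Mutual best responses occur at (a1, b1) and (a2, b2); at each, neither player gains by switching.

(a1, b1) and (a2, b2)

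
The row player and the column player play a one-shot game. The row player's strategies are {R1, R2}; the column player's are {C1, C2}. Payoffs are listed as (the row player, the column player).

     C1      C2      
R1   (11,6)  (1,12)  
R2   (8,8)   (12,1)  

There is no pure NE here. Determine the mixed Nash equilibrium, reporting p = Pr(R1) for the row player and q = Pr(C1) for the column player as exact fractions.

p = 7/13, q = 11/14

Each player's mixing probability is pinned down by making the *other* player indifferent.
The column player indifferent between C1 and C2: p·6 + (1−p)·8 = p·12 + (1−p)·1 ⟹ 8 + (-2)p = 1 + 11p ⟹ p = 7/13.
The row player indifferent between R1 and R2: q·11 + (1−q)·1 = q·8 + (1−q)·12 ⟹ 1 + 10q = 12 + (-4)q ⟹ q = 11/14.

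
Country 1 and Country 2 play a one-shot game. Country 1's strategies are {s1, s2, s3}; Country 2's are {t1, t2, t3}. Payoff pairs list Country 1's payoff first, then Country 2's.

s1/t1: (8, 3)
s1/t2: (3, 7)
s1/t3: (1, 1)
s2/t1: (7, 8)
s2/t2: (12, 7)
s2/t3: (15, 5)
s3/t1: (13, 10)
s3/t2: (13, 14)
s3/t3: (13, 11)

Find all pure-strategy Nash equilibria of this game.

Find each player's best response to every opponent strategy; NE are the intersections.
Country 1's best responses — vs t1: s3 (payoff 13); vs t2: s3 (payoff 13); vs t3: s2 (payoff 15).
Country 2's best responses — vs s1: t2 (payoff 7); vs s2: t1 (payoff 8); vs s3: t2 (payoff 14).
The only mutual best response is (s3, t2); neither player gains by switching there.

(s3, t2)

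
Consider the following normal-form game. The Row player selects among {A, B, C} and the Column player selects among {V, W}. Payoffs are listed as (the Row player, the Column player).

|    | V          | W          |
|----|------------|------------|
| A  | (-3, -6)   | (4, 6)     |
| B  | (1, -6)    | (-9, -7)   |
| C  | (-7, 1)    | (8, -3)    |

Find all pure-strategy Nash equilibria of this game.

(B, V)

Find each player's best response to every opponent strategy; NE are the intersections.
The Row player's best responses — vs V: B (payoff 1); vs W: C (payoff 8).
The Column player's best responses — vs A: W (payoff 6); vs B: V (payoff -6); vs C: V (payoff 1).
The only mutual best response is (B, V); neither player gains by switching there.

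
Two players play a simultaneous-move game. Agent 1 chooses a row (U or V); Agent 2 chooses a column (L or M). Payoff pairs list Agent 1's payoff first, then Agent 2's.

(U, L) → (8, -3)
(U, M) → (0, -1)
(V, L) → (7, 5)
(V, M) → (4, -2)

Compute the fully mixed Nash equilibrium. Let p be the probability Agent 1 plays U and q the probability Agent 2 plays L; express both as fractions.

Each player's mixing probability is pinned down by making the *other* player indifferent.
Agent 2 indifferent between L and M: p·(-3) + (1−p)·5 = p·(-1) + (1−p)·(-2) ⟹ 5 + (-8)p = (-2) + 1p ⟹ p = 7/9.
Agent 1 indifferent between U and V: q·8 + (1−q)·0 = q·7 + (1−q)·4 ⟹ 0 + 8q = 4 + 3q ⟹ q = 4/5.

p = 7/9, q = 4/5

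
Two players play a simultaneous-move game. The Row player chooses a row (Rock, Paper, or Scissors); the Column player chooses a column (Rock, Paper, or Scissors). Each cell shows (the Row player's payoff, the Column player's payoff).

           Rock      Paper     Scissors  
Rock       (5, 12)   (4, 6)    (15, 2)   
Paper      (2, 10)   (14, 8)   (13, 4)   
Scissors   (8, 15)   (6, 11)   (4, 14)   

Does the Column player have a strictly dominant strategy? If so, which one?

A strategy is strictly dominant if it gives the Column player a strictly higher payoff than every other strategy, against every choice by the opponent.
Rock strictly dominates: vs Rock: 12 > each of {6, 2}; vs Paper: 10 > each of {8, 4}; vs Scissors: 15 > each of {11, 14}.

Rock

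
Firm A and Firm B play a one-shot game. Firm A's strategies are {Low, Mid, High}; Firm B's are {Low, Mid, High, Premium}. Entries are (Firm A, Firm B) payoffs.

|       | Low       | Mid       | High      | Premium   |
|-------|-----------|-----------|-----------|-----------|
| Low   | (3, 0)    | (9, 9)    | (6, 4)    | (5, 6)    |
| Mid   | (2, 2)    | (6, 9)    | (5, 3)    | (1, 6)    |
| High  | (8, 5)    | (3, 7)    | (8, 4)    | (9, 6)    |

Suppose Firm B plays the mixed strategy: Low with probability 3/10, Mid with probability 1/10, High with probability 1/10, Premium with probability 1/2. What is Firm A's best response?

Compute Firm A's expected payoff from each pure strategy against the given mix.
Low: (3/10)·3 + (1/10)·9 + (1/10)·6 + (1/2)·5 = 49/10
Mid: (3/10)·2 + (1/10)·6 + (1/10)·5 + (1/2)·1 = 11/5
High: (3/10)·8 + (1/10)·3 + (1/10)·8 + (1/2)·9 = 8
Highest expected payoff is 8, from High.

High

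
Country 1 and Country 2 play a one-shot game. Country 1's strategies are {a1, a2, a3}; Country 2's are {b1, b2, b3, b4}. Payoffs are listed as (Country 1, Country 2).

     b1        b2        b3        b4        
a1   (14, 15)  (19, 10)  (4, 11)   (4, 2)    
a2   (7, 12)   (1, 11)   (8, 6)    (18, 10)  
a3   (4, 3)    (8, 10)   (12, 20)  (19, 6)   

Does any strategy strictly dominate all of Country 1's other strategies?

Check whether one of Country 1's strategies beats all alternatives regardless of what the opponent does.
a1 is not dominant: against b3, a2 gives 8 > 4.
a2 is not dominant: against b1, a1 gives 14 > 7.
a3 is not dominant: against b1, a1 gives 14 > 4.
No single strategy is best against every opponent action.

No strictly dominant strategy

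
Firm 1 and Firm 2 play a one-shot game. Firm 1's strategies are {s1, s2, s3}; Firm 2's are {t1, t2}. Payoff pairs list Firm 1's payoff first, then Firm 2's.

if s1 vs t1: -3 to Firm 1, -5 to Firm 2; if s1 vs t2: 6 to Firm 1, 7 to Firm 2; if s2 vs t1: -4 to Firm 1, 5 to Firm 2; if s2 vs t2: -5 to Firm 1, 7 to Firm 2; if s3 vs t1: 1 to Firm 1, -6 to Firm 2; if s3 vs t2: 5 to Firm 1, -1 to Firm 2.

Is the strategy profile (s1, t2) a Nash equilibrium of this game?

Yes

Holding Firm 2 at t2: Firm 1 gets 6 from s1, versus -5 from s2, 5 from s3. No profitable deviation for Firm 1.
Holding Firm 1 at s1: Firm 2 gets 7 from t2, versus -5 from t1. No profitable deviation for Firm 2 either.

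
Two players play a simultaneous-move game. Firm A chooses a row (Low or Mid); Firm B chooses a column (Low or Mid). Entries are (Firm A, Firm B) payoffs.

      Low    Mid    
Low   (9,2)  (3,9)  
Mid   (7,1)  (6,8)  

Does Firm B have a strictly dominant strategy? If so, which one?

Mid

Check whether one of Firm B's strategies beats all alternatives regardless of what the opponent does.
Mid strictly dominates: vs Low: 9 > 2; vs Mid: 8 > 1.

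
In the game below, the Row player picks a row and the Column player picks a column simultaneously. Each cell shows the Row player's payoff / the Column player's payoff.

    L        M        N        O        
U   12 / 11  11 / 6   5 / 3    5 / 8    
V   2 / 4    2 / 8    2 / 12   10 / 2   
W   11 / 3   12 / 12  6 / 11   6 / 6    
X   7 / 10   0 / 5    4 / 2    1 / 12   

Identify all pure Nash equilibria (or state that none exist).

(U, L) and (W, M)

Find each player's best response to every opponent strategy; NE are the intersections.
The Row player's best responses — vs L: U (payoff 12); vs M: W (payoff 12); vs N: W (payoff 6); vs O: V (payoff 10).
The Column player's best responses — vs U: L (payoff 11); vs V: N (payoff 12); vs W: M (payoff 12); vs X: O (payoff 12).
Mutual best responses occur at (U, L) and (W, M); at each, neither player gains by switching.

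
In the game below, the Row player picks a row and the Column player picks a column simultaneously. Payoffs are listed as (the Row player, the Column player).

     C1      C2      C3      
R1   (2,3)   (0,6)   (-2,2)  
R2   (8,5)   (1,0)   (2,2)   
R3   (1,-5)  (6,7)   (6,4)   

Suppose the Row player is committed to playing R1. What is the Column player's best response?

With the Row player fixed at R1, the Column player's payoffs are: C1 → 3, C2 → 6, C3 → 2.
The maximum is 6, achieved by C2.

C2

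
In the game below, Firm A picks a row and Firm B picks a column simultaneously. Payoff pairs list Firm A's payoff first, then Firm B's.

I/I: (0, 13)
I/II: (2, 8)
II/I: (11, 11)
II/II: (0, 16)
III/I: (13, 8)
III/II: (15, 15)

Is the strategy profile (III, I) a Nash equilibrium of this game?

Holding Firm B at I: Firm A gets 13 from III, versus 0 from I, 11 from II. No profitable deviation for Firm A.
Holding Firm A at III: Firm B gets 8 from I but could get 15 by switching to II. Firm B has a profitable deviation.

No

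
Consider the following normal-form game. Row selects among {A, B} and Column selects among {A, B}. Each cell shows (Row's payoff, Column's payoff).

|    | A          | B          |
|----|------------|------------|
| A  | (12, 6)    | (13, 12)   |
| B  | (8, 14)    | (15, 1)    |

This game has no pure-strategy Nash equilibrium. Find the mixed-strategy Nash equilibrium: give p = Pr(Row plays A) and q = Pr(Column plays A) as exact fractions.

p = 13/19, q = 1/3

In a mixed NE each player is indifferent between their pure strategies, so the opponent's mix sets the indifference.
Column indifferent between A and B: p·6 + (1−p)·14 = p·12 + (1−p)·1 ⟹ 14 + (-8)p = 1 + 11p ⟹ p = 13/19.
Row indifferent between A and B: q·12 + (1−q)·13 = q·8 + (1−q)·15 ⟹ 13 + (-1)q = 15 + (-7)q ⟹ q = 1/3.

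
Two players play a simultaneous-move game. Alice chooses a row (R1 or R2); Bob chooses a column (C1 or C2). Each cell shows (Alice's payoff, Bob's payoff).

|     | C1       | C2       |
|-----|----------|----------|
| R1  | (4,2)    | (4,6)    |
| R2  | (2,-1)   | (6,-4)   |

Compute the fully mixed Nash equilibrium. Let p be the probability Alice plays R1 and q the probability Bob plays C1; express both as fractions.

Each player's mixing probability is pinned down by making the *other* player indifferent.
Bob indifferent between C1 and C2: p·2 + (1−p)·(-1) = p·6 + (1−p)·(-4) ⟹ (-1) + 3p = (-4) + 10p ⟹ p = 3/7.
Alice indifferent between R1 and R2: q·4 + (1−q)·4 = q·2 + (1−q)·6 ⟹ 4 + 0q = 6 + (-4)q ⟹ q = 1/2.

p = 3/7, q = 1/2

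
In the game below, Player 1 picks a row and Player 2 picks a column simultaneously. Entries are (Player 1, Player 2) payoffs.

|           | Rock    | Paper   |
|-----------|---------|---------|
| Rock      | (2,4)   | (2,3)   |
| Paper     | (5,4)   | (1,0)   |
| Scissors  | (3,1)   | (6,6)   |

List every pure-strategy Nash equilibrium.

(Paper, Rock) and (Scissors, Paper)

Check mutual best responses: a cell is a NE iff neither player can gain by unilaterally deviating.
Player 1's best responses — vs Rock: Paper (payoff 5); vs Paper: Scissors (payoff 6).
Player 2's best responses — vs Rock: Rock (payoff 4); vs Paper: Rock (payoff 4); vs Scissors: Paper (payoff 6).
Mutual best responses occur at (Paper, Rock) and (Scissors, Paper); at each, neither player gains by switching.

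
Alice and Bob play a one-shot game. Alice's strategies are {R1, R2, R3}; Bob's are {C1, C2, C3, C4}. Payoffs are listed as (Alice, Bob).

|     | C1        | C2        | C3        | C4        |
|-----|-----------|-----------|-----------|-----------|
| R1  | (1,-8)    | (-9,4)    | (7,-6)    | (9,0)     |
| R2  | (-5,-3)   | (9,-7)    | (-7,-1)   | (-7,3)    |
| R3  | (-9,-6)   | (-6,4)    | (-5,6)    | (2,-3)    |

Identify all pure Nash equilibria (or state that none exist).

None

A profile is a Nash equilibrium when each player is best-responding to the other.
Alice's best responses — vs C1: R1 (payoff 1); vs C2: R2 (payoff 9); vs C3: R1 (payoff 7); vs C4: R1 (payoff 9).
Bob's best responses — vs R1: C2 (payoff 4); vs R2: C4 (payoff 3); vs R3: C3 (payoff 6).
No cell has both players best-responding. For instance, Alice's best reply to C2 is R2, but against R2 Bob prefers C4 over C2.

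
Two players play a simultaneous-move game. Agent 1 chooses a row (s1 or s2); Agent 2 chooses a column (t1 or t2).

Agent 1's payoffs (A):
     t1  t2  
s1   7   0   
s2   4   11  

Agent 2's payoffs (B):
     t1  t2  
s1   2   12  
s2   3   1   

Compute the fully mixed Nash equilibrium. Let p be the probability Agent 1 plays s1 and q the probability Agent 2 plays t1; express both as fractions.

p = 1/6, q = 11/14

Each player's mixing probability is pinned down by making the *other* player indifferent.
Agent 2 indifferent between t1 and t2: p·2 + (1−p)·3 = p·12 + (1−p)·1 ⟹ 3 + (-1)p = 1 + 11p ⟹ p = 1/6.
Agent 1 indifferent between s1 and s2: q·7 + (1−q)·0 = q·4 + (1−q)·11 ⟹ 0 + 7q = 11 + (-7)q ⟹ q = 11/14.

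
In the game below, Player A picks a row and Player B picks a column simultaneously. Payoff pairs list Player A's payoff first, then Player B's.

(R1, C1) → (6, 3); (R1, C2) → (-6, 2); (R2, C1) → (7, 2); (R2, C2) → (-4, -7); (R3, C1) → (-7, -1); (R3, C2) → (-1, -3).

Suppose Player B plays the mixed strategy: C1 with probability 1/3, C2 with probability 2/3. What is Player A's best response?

Compute Player A's expected payoff from each pure strategy against the given mix.
R1: (1/3)·6 + (2/3)·(-6) = -2
R2: (1/3)·7 + (2/3)·(-4) = -1/3
R3: (1/3)·(-7) + (2/3)·(-1) = -3
Highest expected payoff is -1/3, from R2.

R2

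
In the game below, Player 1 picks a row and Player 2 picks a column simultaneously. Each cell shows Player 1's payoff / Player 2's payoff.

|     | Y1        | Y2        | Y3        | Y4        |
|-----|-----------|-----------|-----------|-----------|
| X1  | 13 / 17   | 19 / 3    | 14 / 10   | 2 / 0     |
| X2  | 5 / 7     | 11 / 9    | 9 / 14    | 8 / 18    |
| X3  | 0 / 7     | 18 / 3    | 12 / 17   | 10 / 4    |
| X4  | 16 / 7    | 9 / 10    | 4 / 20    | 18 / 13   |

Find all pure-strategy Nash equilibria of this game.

There is no pure-strategy Nash equilibrium

Check mutual best responses: a cell is a NE iff neither player can gain by unilaterally deviating.
Player 1's best responses — vs Y1: X4 (payoff 16); vs Y2: X1 (payoff 19); vs Y3: X1 (payoff 14); vs Y4: X4 (payoff 18).
Player 2's best responses — vs X1: Y1 (payoff 17); vs X2: Y4 (payoff 18); vs X3: Y3 (payoff 17); vs X4: Y3 (payoff 20).
No cell has both players best-responding. For instance, Player 1's best reply to Y1 is X4, but against X4 Player 2 prefers Y3 over Y1.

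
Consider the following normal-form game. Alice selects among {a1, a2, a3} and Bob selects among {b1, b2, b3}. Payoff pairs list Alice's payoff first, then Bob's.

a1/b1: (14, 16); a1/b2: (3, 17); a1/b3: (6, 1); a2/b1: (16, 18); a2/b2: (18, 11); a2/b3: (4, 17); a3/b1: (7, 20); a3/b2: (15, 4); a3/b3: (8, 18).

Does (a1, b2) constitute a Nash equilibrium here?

Holding Bob at b2: Alice gets 3 from a1 but could get 18 by switching to a2. Alice has a profitable deviation.

No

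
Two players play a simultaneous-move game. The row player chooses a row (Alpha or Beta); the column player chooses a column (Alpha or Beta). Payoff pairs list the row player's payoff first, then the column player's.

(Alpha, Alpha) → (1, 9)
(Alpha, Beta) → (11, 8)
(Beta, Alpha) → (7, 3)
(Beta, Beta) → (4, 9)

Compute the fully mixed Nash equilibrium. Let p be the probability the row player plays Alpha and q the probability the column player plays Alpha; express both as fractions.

In a mixed NE each player is indifferent between their pure strategies, so the opponent's mix sets the indifference.
The column player indifferent between Alpha and Beta: p·9 + (1−p)·3 = p·8 + (1−p)·9 ⟹ 3 + 6p = 9 + (-1)p ⟹ p = 6/7.
The row player indifferent between Alpha and Beta: q·1 + (1−q)·11 = q·7 + (1−q)·4 ⟹ 11 + (-10)q = 4 + 3q ⟹ q = 7/13.

p = 6/7, q = 7/13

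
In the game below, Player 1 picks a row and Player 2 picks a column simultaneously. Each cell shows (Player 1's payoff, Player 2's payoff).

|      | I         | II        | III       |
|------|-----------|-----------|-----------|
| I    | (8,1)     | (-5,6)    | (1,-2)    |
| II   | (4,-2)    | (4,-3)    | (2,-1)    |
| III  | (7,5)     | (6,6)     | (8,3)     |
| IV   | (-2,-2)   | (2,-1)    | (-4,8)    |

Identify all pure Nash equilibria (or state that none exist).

A profile is a Nash equilibrium when each player is best-responding to the other.
Player 1's best responses — vs I: I (payoff 8); vs II: III (payoff 6); vs III: III (payoff 8).
Player 2's best responses — vs I: II (payoff 6); vs II: III (payoff -1); vs III: II (payoff 6); vs IV: III (payoff 8).
The only mutual best response is (III, II); neither player gains by switching there.

(III, II)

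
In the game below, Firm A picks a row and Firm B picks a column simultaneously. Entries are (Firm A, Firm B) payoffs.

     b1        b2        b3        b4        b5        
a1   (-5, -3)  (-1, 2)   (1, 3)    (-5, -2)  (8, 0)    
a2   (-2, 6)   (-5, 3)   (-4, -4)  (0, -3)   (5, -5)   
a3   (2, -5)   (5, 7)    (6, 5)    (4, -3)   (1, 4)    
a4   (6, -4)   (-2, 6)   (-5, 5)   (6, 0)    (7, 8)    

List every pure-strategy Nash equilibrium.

(a3, b2)

A profile is a Nash equilibrium when each player is best-responding to the other.
Firm A's best responses — vs b1: a4 (payoff 6); vs b2: a3 (payoff 5); vs b3: a3 (payoff 6); vs b4: a4 (payoff 6); vs b5: a1 (payoff 8).
Firm B's best responses — vs a1: b3 (payoff 3); vs a2: b1 (payoff 6); vs a3: b2 (payoff 7); vs a4: b5 (payoff 8).
The only mutual best response is (a3, b2); neither player gains by switching there.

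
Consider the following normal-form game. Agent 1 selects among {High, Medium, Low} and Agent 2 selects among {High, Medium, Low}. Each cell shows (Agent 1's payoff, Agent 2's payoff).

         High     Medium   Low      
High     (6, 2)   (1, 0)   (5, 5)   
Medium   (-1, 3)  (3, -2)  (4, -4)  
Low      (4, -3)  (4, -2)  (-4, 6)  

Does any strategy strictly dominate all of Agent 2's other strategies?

None

Check whether one of Agent 2's strategies beats all alternatives regardless of what the opponent does.
High is not dominant: against High, Low gives 5 > 2.
Medium is not dominant: against High, High gives 2 > 0.
Low is not dominant: against Medium, High gives 3 > -4.
No single strategy is best against every opponent action.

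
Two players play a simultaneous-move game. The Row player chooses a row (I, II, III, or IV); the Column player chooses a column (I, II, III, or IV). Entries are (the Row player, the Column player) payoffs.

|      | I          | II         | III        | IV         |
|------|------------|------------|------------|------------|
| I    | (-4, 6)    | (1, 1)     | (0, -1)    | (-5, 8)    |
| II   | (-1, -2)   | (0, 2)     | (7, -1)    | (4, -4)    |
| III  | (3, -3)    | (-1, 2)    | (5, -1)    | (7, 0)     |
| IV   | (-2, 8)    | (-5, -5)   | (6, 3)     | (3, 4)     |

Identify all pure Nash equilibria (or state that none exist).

Check mutual best responses: a cell is a NE iff neither player can gain by unilaterally deviating.
The Row player's best responses — vs I: III (payoff 3); vs II: I (payoff 1); vs III: II (payoff 7); vs IV: III (payoff 7).
The Column player's best responses — vs I: IV (payoff 8); vs II: II (payoff 2); vs III: II (payoff 2); vs IV: I (payoff 8).
No cell has both players best-responding. For instance, the Row player's best reply to IV is III, but against III the Column player prefers II over IV.

No pure-strategy Nash equilibrium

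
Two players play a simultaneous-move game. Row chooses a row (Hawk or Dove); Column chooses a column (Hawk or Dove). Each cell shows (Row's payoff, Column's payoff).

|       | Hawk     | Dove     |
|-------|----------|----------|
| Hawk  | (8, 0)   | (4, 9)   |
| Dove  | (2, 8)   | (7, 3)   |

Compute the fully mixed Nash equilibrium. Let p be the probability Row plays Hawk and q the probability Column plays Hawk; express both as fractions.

In a mixed NE each player is indifferent between their pure strategies, so the opponent's mix sets the indifference.
Column indifferent between Hawk and Dove: p·0 + (1−p)·8 = p·9 + (1−p)·3 ⟹ 8 + (-8)p = 3 + 6p ⟹ p = 5/14.
Row indifferent between Hawk and Dove: q·8 + (1−q)·4 = q·2 + (1−q)·7 ⟹ 4 + 4q = 7 + (-5)q ⟹ q = 1/3.

p = 5/14, q = 1/3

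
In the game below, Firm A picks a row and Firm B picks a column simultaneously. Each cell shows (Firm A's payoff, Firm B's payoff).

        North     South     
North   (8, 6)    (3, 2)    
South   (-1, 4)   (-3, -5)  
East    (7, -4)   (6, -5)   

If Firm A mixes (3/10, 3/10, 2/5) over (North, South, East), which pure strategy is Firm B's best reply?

Firm B's best reply maximizes expected payoff against the mix.
North: (3/10)·6 + (3/10)·4 + (2/5)·(-4) = 7/5
South: (3/10)·2 + (3/10)·(-5) + (2/5)·(-5) = -29/10
Highest expected payoff is 7/5, from North.

North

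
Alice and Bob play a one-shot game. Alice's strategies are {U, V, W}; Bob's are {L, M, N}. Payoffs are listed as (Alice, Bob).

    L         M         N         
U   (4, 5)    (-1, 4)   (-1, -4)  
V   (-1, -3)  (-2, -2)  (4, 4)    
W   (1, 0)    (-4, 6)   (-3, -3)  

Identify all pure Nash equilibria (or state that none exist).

Check mutual best responses: a cell is a NE iff neither player can gain by unilaterally deviating.
Alice's best responses — vs L: U (payoff 4); vs M: U (payoff -1); vs N: V (payoff 4).
Bob's best responses — vs U: L (payoff 5); vs V: N (payoff 4); vs W: M (payoff 6).
Mutual best responses occur at (U, L) and (V, N); at each, neither player gains by switching.

(U, L) and (V, N)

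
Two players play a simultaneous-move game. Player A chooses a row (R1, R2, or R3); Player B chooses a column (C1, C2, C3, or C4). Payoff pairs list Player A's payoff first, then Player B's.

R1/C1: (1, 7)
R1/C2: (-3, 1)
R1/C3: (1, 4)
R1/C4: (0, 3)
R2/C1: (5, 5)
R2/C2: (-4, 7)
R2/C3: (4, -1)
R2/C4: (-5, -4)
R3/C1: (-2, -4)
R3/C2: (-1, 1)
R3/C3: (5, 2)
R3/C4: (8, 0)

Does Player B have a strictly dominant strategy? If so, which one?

No strictly dominant strategy

A strategy is strictly dominant if it gives Player B a strictly higher payoff than every other strategy, against every choice by the opponent.
C1 is not dominant: against R2, C2 gives 7 > 5.
C2 is not dominant: against R1, C1 gives 7 > 1.
C3 is not dominant: against R1, C1 gives 7 > 4.
C4 is not dominant: against R1, C1 gives 7 > 3.
No single strategy is best against every opponent action.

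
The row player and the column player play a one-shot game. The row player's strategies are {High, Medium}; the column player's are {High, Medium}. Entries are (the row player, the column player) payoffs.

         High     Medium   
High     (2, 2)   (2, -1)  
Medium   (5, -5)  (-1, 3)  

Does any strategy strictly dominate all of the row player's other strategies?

None

Check whether one of the row player's strategies beats all alternatives regardless of what the opponent does.
High is not dominant: against High, Medium gives 5 > 2.
Medium is not dominant: against Medium, High gives 2 > -1.
No single strategy is best against every opponent action.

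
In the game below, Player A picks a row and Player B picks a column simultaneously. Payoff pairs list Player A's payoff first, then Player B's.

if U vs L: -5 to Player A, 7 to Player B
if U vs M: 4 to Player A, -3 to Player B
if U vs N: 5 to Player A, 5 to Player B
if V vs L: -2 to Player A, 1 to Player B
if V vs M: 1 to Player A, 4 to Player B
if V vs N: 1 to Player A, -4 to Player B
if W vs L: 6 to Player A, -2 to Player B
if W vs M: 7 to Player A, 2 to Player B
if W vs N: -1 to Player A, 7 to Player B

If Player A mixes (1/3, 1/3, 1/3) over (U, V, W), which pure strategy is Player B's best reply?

Player B's best reply maximizes expected payoff against the mix.
L: (1/3)·7 + (1/3)·1 + (1/3)·(-2) = 2
M: (1/3)·(-3) + (1/3)·4 + (1/3)·2 = 1
N: (1/3)·5 + (1/3)·(-4) + (1/3)·7 = 8/3
Highest expected payoff is 8/3, from N.

N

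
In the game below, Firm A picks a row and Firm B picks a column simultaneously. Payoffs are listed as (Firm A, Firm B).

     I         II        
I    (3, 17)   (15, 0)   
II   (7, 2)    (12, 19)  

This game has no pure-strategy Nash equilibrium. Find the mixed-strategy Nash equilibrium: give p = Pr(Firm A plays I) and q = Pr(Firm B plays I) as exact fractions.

Each player's mixing probability is pinned down by making the *other* player indifferent.
Firm B indifferent between I and II: p·17 + (1−p)·2 = p·0 + (1−p)·19 ⟹ 2 + 15p = 19 + (-19)p ⟹ p = 1/2.
Firm A indifferent between I and II: q·3 + (1−q)·15 = q·7 + (1−q)·12 ⟹ 15 + (-12)q = 12 + (-5)q ⟹ q = 3/7.

p = 1/2, q = 3/7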